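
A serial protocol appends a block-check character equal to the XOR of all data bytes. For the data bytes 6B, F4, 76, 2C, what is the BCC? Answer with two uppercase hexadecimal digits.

C5

XOR the bytes together:
  start with 0x6B
  0x6B ⊕ 0xF4 = 0x9F
  0x9F ⊕ 0x76 = 0xE9
  0xE9 ⊕ 0x2C = 0xC5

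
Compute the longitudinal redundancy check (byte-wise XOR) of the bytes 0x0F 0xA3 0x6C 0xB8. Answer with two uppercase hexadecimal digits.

78

XOR the bytes together:
  start with 0x0F
  0x0F ⊕ 0xA3 = 0xAC
  0xAC ⊕ 0x6C = 0xC0
  0xC0 ⊕ 0xB8 = 0x78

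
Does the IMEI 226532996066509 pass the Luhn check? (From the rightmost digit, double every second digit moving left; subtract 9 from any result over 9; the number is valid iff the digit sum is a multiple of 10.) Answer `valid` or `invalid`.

invalid

From the right, keep odd positions and double even positions (subtract 9 from any doubled value over 9):
  doubled (positions 2,4,...): 0 3 0 9 4 1 4 → sum 21
  kept (positions 1,3,...): 9 5 6 6 9 3 6 2 → sum 46
Total = 67.
67 mod 10 = 7, so the number is invalid.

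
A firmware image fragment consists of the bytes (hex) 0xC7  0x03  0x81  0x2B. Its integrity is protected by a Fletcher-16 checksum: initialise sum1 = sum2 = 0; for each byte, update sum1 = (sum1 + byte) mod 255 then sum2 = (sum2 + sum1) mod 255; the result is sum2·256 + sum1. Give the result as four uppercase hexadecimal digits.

5677

Running sums (mod 255):
  after byte 0 (0xC7): sum1=199, sum2=199
  after byte 1 (0x03): sum1=202, sum2=146
  after byte 2 (0x81): sum1=76, sum2=222
  after byte 3 (0x2B): sum1=119, sum2=86
Checksum = sum2·256 + sum1 = 86·256 + 119 = 22135 = 0x5677.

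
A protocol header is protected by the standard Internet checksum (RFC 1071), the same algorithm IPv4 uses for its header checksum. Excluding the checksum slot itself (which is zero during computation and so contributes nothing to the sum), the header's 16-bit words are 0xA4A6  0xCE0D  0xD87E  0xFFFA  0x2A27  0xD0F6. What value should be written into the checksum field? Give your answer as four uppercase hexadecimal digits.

B9B3

One's-complement addition (fold any carry out of bit 15 back into bit 0):
  0xA4A6 + 0xCE0D = 0x172B3 → wrap carry → 0x72B4
  0x72B4 + 0xD87E = 0x14B32 → wrap carry → 0x4B33
  0x4B33 + 0xFFFA = 0x14B2D → wrap carry → 0x4B2E
  0x4B2E + 0x2A27 = 0x07555
  0x7555 + 0xD0F6 = 0x1464B → wrap carry → 0x464C
One's-complement sum = 0x464C.
Checksum = ~0x464C & 0xFFFF = 0xB9B3.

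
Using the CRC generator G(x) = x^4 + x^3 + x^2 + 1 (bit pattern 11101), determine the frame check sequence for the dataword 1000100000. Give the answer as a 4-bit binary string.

1010

Append 4 zeros: 10001000000000. Divide by 11101 (XOR where the leading bit is 1):
  pos 0: 10001 XOR 11101 = 01100
  pos 1: 11000 XOR 11101 = 00101
  pos 3: 10100 XOR 11101 = 01001
  pos 4: 10010 XOR 11101 = 01111
  pos 5: 11110 XOR 11101 = 00011
  pos 8: 11000 XOR 11101 = 00101
Remainder (last 4 bits) = 1010. This is the CRC / FCS.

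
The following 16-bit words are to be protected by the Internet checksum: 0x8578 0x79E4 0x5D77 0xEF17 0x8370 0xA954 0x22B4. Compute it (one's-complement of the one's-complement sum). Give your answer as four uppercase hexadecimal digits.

One's-complement addition (fold any carry out of bit 15 back into bit 0):
  0x8578 + 0x79E4 = 0x0FF5C
  0xFF5C + 0x5D77 = 0x15CD3 → wrap carry → 0x5CD4
  0x5CD4 + 0xEF17 = 0x14BEB → wrap carry → 0x4BEC
  0x4BEC + 0x8370 = 0x0CF5C
  0xCF5C + 0xA954 = 0x178B0 → wrap carry → 0x78B1
  0x78B1 + 0x22B4 = 0x09B65
One's-complement sum = 0x9B65.
Checksum = ~0x9B65 & 0xFFFF = 0x649A.

649A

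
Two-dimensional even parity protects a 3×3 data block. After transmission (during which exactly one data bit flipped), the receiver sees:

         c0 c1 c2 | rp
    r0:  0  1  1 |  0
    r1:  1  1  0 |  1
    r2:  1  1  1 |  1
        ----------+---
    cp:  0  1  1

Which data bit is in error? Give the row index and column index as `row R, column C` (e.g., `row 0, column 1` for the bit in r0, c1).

row 1, column 2

Recompute each row's even parity and compare to rp:
  r0: data parity 0, sent rp 0 → ok
  r1: data parity 0, sent rp 1 → mismatch
  r2: data parity 1, sent rp 1 → ok
Recompute each column's even parity and compare to cp:
  c0: data parity 0, sent cp 0 → ok
  c1: data parity 1, sent cp 1 → ok
  c2: data parity 0, sent cp 1 → mismatch
Exactly one row (r1) and one column (c2) fail → the flipped bit is at their intersection.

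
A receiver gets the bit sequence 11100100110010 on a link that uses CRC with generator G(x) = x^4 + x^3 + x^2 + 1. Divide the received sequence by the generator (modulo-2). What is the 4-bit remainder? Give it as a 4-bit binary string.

Modulo-2 division of 11100100110010 by 11101:
  pos 0: 11100 XOR 11101 = 00001
  pos 4: 11001 XOR 11101 = 00100
  pos 6: 10010 XOR 11101 = 01111
  pos 7: 11110 XOR 11101 = 00011
Remainder = 1110 (nonzero — an error is detected).

1110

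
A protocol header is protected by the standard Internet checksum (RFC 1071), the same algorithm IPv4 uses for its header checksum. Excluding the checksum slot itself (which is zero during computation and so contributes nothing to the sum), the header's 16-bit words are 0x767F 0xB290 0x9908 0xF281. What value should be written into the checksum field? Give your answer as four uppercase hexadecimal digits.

One's-complement addition (fold any carry out of bit 15 back into bit 0):
  0x767F + 0xB290 = 0x1290F → wrap carry → 0x2910
  0x2910 + 0x9908 = 0x0C218
  0xC218 + 0xF281 = 0x1B499 → wrap carry → 0xB49A
One's-complement sum = 0xB49A.
Checksum = ~0xB49A & 0xFFFF = 0x4B65.

4B65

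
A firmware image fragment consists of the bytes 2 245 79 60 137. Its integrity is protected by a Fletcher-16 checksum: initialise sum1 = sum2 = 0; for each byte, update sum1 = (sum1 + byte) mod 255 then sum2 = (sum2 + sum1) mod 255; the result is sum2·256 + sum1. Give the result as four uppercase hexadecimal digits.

D10D

Running sums (mod 255):
  after byte 0 (2): sum1=2, sum2=2
  after byte 1 (245): sum1=247, sum2=249
  after byte 2 (79): sum1=71, sum2=65
  after byte 3 (60): sum1=131, sum2=196
  after byte 4 (137): sum1=13, sum2=209
Checksum = sum2·256 + sum1 = 209·256 + 13 = 53517 = 0xD10D.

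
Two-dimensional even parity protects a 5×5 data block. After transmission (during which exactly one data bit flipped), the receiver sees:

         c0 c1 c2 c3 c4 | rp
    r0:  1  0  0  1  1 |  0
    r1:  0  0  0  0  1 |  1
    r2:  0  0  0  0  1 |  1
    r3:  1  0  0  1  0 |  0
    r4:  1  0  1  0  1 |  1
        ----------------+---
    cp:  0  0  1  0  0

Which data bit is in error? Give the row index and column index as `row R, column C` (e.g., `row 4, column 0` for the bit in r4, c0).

row 0, column 0

Recompute each row's even parity and compare to rp:
  r0: data parity 1, sent rp 0 → mismatch
  r1: data parity 1, sent rp 1 → ok
  r2: data parity 1, sent rp 1 → ok
  r3: data parity 0, sent rp 0 → ok
  r4: data parity 1, sent rp 1 → ok
Recompute each column's even parity and compare to cp:
  c0: data parity 1, sent cp 0 → mismatch
  c1: data parity 0, sent cp 0 → ok
  c2: data parity 1, sent cp 1 → ok
  c3: data parity 0, sent cp 0 → ok
  c4: data parity 0, sent cp 0 → ok
Exactly one row (r0) and one column (c0) fail → the flipped bit is at their intersection.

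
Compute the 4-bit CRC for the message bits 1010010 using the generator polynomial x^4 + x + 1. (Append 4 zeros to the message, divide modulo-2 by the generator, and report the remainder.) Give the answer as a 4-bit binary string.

0100

Append 4 zeros: 10100100000. Divide by 10011 (XOR where the leading bit is 1):
  pos 0: 10100 XOR 10011 = 00111
  pos 2: 11110 XOR 10011 = 01101
  pos 3: 11010 XOR 10011 = 01001
  pos 4: 10010 XOR 10011 = 00001
Remainder (last 4 bits) = 0100. This is the CRC / FCS.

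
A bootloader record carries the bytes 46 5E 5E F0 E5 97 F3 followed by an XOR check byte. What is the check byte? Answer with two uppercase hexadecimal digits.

XOR the bytes together:
  start with 0x46
  0x46 ⊕ 0x5E = 0x18
  0x18 ⊕ 0x5E = 0x46
  0x46 ⊕ 0xF0 = 0xB6
  0xB6 ⊕ 0xE5 = 0x53
  0x53 ⊕ 0x97 = 0xC4
  0xC4 ⊕ 0xF3 = 0x37

37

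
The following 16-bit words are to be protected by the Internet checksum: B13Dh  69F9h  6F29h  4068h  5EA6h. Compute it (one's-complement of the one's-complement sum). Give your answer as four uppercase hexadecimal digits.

One's-complement addition (fold any carry out of bit 15 back into bit 0):
  0xB13D + 0x69F9 = 0x11B36 → wrap carry → 0x1B37
  0x1B37 + 0x6F29 = 0x08A60
  0x8A60 + 0x4068 = 0x0CAC8
  0xCAC8 + 0x5EA6 = 0x1296E → wrap carry → 0x296F
One's-complement sum = 0x296F.
Checksum = ~0x296F & 0xFFFF = 0xD690.

D690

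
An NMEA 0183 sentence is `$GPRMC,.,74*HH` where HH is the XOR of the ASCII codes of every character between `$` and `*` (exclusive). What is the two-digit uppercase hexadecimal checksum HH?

XOR the ASCII codes of the payload characters:
  'G' = 0x47 → acc = 0x47
  'P' = 0x50 → acc = 0x17
  'R' = 0x52 → acc = 0x45
  'M' = 0x4D → acc = 0x08
  'C' = 0x43 → acc = 0x4B
  ',' = 0x2C → acc = 0x67
  '.' = 0x2E → acc = 0x49
  ',' = 0x2C → acc = 0x65
  '7' = 0x37 → acc = 0x52
  '4' = 0x34 → acc = 0x66
Checksum = 0x66.

66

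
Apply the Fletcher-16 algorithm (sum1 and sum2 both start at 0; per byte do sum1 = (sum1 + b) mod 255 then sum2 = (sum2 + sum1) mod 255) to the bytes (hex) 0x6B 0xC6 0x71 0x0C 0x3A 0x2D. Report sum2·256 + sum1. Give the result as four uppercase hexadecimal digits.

F117

Running sums (mod 255):
  after byte 0 (0x6B): sum1=107, sum2=107
  after byte 1 (0xC6): sum1=50, sum2=157
  after byte 2 (0x71): sum1=163, sum2=65
  after byte 3 (0x0C): sum1=175, sum2=240
  after byte 4 (0x3A): sum1=233, sum2=218
  after byte 5 (0x2D): sum1=23, sum2=241
Checksum = sum2·256 + sum1 = 241·256 + 23 = 61719 = 0xF117.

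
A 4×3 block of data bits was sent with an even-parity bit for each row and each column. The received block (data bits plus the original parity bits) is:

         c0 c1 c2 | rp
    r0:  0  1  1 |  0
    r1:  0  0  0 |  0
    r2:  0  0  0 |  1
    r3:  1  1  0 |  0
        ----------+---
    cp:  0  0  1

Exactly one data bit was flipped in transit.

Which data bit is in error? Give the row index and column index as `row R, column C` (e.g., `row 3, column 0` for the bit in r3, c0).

Recompute each row's even parity and compare to rp:
  r0: data parity 0, sent rp 0 → ok
  r1: data parity 0, sent rp 0 → ok
  r2: data parity 0, sent rp 1 → mismatch
  r3: data parity 0, sent rp 0 → ok
Recompute each column's even parity and compare to cp:
  c0: data parity 1, sent cp 0 → mismatch
  c1: data parity 0, sent cp 0 → ok
  c2: data parity 1, sent cp 1 → ok
Exactly one row (r2) and one column (c0) fail → the flipped bit is at their intersection.

row 2, column 0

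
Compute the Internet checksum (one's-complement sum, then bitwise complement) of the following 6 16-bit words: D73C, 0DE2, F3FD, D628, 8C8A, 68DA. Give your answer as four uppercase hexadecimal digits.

One's-complement addition (fold any carry out of bit 15 back into bit 0):
  0xD73C + 0x0DE2 = 0x0E51E
  0xE51E + 0xF3FD = 0x1D91B → wrap carry → 0xD91C
  0xD91C + 0xD628 = 0x1AF44 → wrap carry → 0xAF45
  0xAF45 + 0x8C8A = 0x13BCF → wrap carry → 0x3BD0
  0x3BD0 + 0x68DA = 0x0A4AA
One's-complement sum = 0xA4AA.
Checksum = ~0xA4AA & 0xFFFF = 0x5B55.

5B55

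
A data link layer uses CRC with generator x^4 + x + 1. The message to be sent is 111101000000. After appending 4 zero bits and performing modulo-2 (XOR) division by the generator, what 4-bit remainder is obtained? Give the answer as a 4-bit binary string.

1101

Append 4 zeros: 1111010000000000. Divide by 10011 (XOR where the leading bit is 1):
  pos 0: 11110 XOR 10011 = 01101
  pos 1: 11011 XOR 10011 = 01000
  pos 2: 10000 XOR 10011 = 00011
  pos 5: 11000 XOR 10011 = 01011
  pos 6: 10110 XOR 10011 = 00101
  pos 8: 10100 XOR 10011 = 00111
  pos 10: 11100 XOR 10011 = 01111
  pos 11: 11110 XOR 10011 = 01101
Remainder (last 4 bits) = 1101. This is the CRC / FCS.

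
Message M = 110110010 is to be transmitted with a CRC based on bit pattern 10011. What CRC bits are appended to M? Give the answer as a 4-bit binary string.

Append 4 zeros: 1101100100000. Divide by 10011 (XOR where the leading bit is 1):
  pos 0: 11011 XOR 10011 = 01000
  pos 1: 10000 XOR 10011 = 00011
  pos 4: 11010 XOR 10011 = 01001
  pos 5: 10010 XOR 10011 = 00001
Remainder (last 4 bits) = 1000. This is the CRC / FCS.

1000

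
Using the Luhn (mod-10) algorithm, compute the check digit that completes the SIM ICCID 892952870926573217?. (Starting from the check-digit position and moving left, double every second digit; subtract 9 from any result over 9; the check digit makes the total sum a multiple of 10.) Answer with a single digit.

3

Partial digits right→left: 7 1 2 3 7 5 6 2 9 0 7 8 2 5 9 2 9 8
Double every second digit counting from the check-digit position (so the 1st, 3rd, 5th, ... of the partial from the right).
  doubled (with −9 where >9): 5 4 5 3 9 5 4 9 9 → sum 53
  kept as-is: 1 3 5 2 0 8 5 2 8 → sum 34
Total = 53 + 34 = 87.
Check digit = (10 − (87 mod 10)) mod 10 = 3.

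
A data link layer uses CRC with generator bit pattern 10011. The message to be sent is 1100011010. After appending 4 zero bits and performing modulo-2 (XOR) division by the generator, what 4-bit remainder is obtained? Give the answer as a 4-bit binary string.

1010

Append 4 zeros: 11000110100000. Divide by 10011 (XOR where the leading bit is 1):
  pos 0: 11000 XOR 10011 = 01011
  pos 1: 10111 XOR 10011 = 00100
  pos 3: 10010 XOR 10011 = 00001
  pos 7: 11000 XOR 10011 = 01011
  pos 8: 10110 XOR 10011 = 00101
Remainder (last 4 bits) = 1010. This is the CRC / FCS.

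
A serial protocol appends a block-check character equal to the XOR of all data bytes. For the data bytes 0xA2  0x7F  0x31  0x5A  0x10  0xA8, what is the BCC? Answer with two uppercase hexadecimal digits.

0E

XOR the bytes together:
  start with 0xA2
  0xA2 ⊕ 0x7F = 0xDD
  0xDD ⊕ 0x31 = 0xEC
  0xEC ⊕ 0x5A = 0xB6
  0xB6 ⊕ 0x10 = 0xA6
  0xA6 ⊕ 0xA8 = 0x0E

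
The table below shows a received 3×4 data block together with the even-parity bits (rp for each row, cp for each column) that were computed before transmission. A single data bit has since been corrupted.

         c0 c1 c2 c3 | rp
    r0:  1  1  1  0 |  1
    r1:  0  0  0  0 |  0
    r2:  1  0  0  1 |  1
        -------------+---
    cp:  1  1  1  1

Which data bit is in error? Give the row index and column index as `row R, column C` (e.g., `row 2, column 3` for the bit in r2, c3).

row 2, column 0

Recompute each row's even parity and compare to rp:
  r0: data parity 1, sent rp 1 → ok
  r1: data parity 0, sent rp 0 → ok
  r2: data parity 0, sent rp 1 → mismatch
Recompute each column's even parity and compare to cp:
  c0: data parity 0, sent cp 1 → mismatch
  c1: data parity 1, sent cp 1 → ok
  c2: data parity 1, sent cp 1 → ok
  c3: data parity 1, sent cp 1 → ok
Exactly one row (r2) and one column (c0) fail → the flipped bit is at their intersection.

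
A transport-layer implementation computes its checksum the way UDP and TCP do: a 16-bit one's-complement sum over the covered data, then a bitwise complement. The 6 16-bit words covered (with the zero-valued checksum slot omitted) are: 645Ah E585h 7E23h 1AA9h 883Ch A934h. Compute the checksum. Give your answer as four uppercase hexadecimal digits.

One's-complement addition (fold any carry out of bit 15 back into bit 0):
  0x645A + 0xE585 = 0x149DF → wrap carry → 0x49E0
  0x49E0 + 0x7E23 = 0x0C803
  0xC803 + 0x1AA9 = 0x0E2AC
  0xE2AC + 0x883C = 0x16AE8 → wrap carry → 0x6AE9
  0x6AE9 + 0xA934 = 0x1141D → wrap carry → 0x141E
One's-complement sum = 0x141E.
Checksum = ~0x141E & 0xFFFF = 0xEBE1.

EBE1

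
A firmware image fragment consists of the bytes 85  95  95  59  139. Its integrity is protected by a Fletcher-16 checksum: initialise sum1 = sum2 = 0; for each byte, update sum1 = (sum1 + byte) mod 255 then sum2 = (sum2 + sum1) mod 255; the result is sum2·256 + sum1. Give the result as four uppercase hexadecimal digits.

Running sums (mod 255):
  after byte 0 (85): sum1=85, sum2=85
  after byte 1 (95): sum1=180, sum2=10
  after byte 2 (95): sum1=20, sum2=30
  after byte 3 (59): sum1=79, sum2=109
  after byte 4 (139): sum1=218, sum2=72
Checksum = sum2·256 + sum1 = 72·256 + 218 = 18650 = 0x48DA.

48DA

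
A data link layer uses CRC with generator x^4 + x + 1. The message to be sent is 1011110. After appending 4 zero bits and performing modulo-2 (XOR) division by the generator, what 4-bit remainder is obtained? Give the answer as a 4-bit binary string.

Append 4 zeros: 10111100000. Divide by 10011 (XOR where the leading bit is 1):
  pos 0: 10111 XOR 10011 = 00100
  pos 2: 10010 XOR 10011 = 00001
  pos 6: 10000 XOR 10011 = 00011
Remainder (last 4 bits) = 0011. This is the CRC / FCS.

0011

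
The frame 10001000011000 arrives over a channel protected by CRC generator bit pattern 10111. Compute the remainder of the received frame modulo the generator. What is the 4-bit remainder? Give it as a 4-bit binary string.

Modulo-2 division of 10001000011000 by 10111:
  pos 0: 10001 XOR 10111 = 00110
  pos 2: 11000 XOR 10111 = 01111
  pos 3: 11110 XOR 10111 = 01001
  pos 4: 10010 XOR 10111 = 00101
  pos 6: 10111 XOR 10111 = 00000
Remainder = 0000 (zero — the frame passes the CRC check).

0000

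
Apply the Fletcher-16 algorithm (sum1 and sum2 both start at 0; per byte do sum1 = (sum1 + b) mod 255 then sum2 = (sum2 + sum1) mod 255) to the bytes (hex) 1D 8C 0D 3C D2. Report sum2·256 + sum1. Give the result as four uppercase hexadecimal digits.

36C5

Running sums (mod 255):
  after byte 0 (1D): sum1=29, sum2=29
  after byte 1 (8C): sum1=169, sum2=198
  after byte 2 (0D): sum1=182, sum2=125
  after byte 3 (3C): sum1=242, sum2=112
  after byte 4 (D2): sum1=197, sum2=54
Checksum = sum2·256 + sum1 = 54·256 + 197 = 14021 = 0x36C5.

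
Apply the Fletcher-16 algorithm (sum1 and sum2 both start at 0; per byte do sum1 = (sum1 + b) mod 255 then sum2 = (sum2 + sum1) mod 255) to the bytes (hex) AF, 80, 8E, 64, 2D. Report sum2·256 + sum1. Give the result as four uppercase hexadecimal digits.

1250

Running sums (mod 255):
  after byte 0 (AF): sum1=175, sum2=175
  after byte 1 (80): sum1=48, sum2=223
  after byte 2 (8E): sum1=190, sum2=158
  after byte 3 (64): sum1=35, sum2=193
  after byte 4 (2D): sum1=80, sum2=18
Checksum = sum2·256 + sum1 = 18·256 + 80 = 4688 = 0x1250.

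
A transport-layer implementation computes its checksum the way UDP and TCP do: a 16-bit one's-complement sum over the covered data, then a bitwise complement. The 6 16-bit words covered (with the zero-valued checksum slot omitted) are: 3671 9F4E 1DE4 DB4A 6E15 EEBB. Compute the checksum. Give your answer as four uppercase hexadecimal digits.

D43F

One's-complement addition (fold any carry out of bit 15 back into bit 0):
  0x3671 + 0x9F4E = 0x0D5BF
  0xD5BF + 0x1DE4 = 0x0F3A3
  0xF3A3 + 0xDB4A = 0x1CEED → wrap carry → 0xCEEE
  0xCEEE + 0x6E15 = 0x13D03 → wrap carry → 0x3D04
  0x3D04 + 0xEEBB = 0x12BBF → wrap carry → 0x2BC0
One's-complement sum = 0x2BC0.
Checksum = ~0x2BC0 & 0xFFFF = 0xD43F.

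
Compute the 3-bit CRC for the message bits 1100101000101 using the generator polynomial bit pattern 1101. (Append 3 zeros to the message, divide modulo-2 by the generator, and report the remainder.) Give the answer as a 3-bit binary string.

110

Append 3 zeros: 1100101000101000. Divide by 1101 (XOR where the leading bit is 1):
  pos 0: 1100 XOR 1101 = 0001
  pos 3: 1101 XOR 1101 = 0000
  pos 10: 1010 XOR 1101 = 0111
  pos 11: 1110 XOR 1101 = 0011
Remainder (last 3 bits) = 110. This is the CRC / FCS.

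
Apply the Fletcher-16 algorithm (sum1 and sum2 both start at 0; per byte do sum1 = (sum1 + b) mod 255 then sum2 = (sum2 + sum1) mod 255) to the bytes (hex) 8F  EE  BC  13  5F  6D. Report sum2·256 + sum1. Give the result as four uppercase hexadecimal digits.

Running sums (mod 255):
  after byte 0 (8F): sum1=143, sum2=143
  after byte 1 (EE): sum1=126, sum2=14
  after byte 2 (BC): sum1=59, sum2=73
  after byte 3 (13): sum1=78, sum2=151
  after byte 4 (5F): sum1=173, sum2=69
  after byte 5 (6D): sum1=27, sum2=96
Checksum = sum2·256 + sum1 = 96·256 + 27 = 24603 = 0x601B.

601B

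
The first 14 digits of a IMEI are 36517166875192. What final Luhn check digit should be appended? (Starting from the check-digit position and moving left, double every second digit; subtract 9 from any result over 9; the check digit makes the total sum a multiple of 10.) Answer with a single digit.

6

Partial digits right→left: 2 9 1 5 7 8 6 6 1 7 1 5 6 3
Double every second digit counting from the check-digit position (so the 1st, 3rd, 5th, ... of the partial from the right).
  doubled (with −9 where >9): 4 2 5 3 2 2 3 → sum 21
  kept as-is: 9 5 8 6 7 5 3 → sum 43
Total = 21 + 43 = 64.
Check digit = (10 − (64 mod 10)) mod 10 = 6.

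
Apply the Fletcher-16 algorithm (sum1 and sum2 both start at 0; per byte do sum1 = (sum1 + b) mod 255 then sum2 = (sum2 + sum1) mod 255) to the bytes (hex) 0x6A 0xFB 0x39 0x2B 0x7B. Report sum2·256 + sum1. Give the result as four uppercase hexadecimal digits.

Running sums (mod 255):
  after byte 0 (0x6A): sum1=106, sum2=106
  after byte 1 (0xFB): sum1=102, sum2=208
  after byte 2 (0x39): sum1=159, sum2=112
  after byte 3 (0x2B): sum1=202, sum2=59
  after byte 4 (0x7B): sum1=70, sum2=129
Checksum = sum2·256 + sum1 = 129·256 + 70 = 33094 = 0x8146.

8146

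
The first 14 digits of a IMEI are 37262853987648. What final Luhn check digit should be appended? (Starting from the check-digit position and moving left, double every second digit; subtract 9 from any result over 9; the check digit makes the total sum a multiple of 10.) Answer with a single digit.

0

Partial digits right→left: 8 4 6 7 8 9 3 5 8 2 6 2 7 3
Double every second digit counting from the check-digit position (so the 1st, 3rd, 5th, ... of the partial from the right).
  doubled (with −9 where >9): 7 3 7 6 7 3 5 → sum 38
  kept as-is: 4 7 9 5 2 2 3 → sum 32
Total = 38 + 32 = 70.
Check digit = (10 − (70 mod 10)) mod 10 = 0.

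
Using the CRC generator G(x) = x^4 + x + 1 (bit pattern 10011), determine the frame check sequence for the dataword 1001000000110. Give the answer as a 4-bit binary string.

0101

Append 4 zeros: 10010000001100000. Divide by 10011 (XOR where the leading bit is 1):
  pos 0: 10010 XOR 10011 = 00001
  pos 4: 10000 XOR 10011 = 00011
  pos 7: 11011 XOR 10011 = 01000
  pos 8: 10000 XOR 10011 = 00011
  pos 11: 11000 XOR 10011 = 01011
  pos 12: 10110 XOR 10011 = 00101
Remainder (last 4 bits) = 0101. This is the CRC / FCS.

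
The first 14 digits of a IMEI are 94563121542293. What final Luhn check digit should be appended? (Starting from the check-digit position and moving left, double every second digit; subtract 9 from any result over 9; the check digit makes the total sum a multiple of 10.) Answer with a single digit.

2

Partial digits right→left: 3 9 2 2 4 5 1 2 1 3 6 5 4 9
Double every second digit counting from the check-digit position (so the 1st, 3rd, 5th, ... of the partial from the right).
  doubled (with −9 where >9): 6 4 8 2 2 3 8 → sum 33
  kept as-is: 9 2 5 2 3 5 9 → sum 35
Total = 33 + 35 = 68.
Check digit = (10 − (68 mod 10)) mod 10 = 2.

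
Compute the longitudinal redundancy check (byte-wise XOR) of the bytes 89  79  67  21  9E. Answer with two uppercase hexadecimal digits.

28

XOR the bytes together:
  start with 0x89
  0x89 ⊕ 0x79 = 0xF0
  0xF0 ⊕ 0x67 = 0x97
  0x97 ⊕ 0x21 = 0xB6
  0xB6 ⊕ 0x9E = 0x28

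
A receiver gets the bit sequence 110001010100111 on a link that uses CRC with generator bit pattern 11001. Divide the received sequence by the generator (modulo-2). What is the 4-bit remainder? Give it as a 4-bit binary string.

0100

Modulo-2 division of 110001010100111 by 11001:
  pos 0: 11000 XOR 11001 = 00001
  pos 4: 11010 XOR 11001 = 00011
  pos 7: 11100 XOR 11001 = 00101
  pos 9: 10111 XOR 11001 = 01110
  pos 10: 11101 XOR 11001 = 00100
Remainder = 0100 (nonzero — an error is detected).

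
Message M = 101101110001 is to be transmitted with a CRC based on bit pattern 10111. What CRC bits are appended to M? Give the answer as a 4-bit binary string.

Append 4 zeros: 1011011100010000. Divide by 10111 (XOR where the leading bit is 1):
  pos 0: 10110 XOR 10111 = 00001
  pos 4: 11110 XOR 10111 = 01001
  pos 5: 10010 XOR 10111 = 00101
  pos 7: 10101 XOR 10111 = 00010
  pos 10: 10000 XOR 10111 = 00111
Remainder (last 4 bits) = 1110. This is the CRC / FCS.

1110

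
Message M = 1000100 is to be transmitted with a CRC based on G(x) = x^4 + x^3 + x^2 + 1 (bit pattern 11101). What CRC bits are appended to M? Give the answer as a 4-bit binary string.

0110

Append 4 zeros: 10001000000. Divide by 11101 (XOR where the leading bit is 1):
  pos 0: 10001 XOR 11101 = 01100
  pos 1: 11000 XOR 11101 = 00101
  pos 3: 10100 XOR 11101 = 01001
  pos 4: 10010 XOR 11101 = 01111
  pos 5: 11110 XOR 11101 = 00011
Remainder (last 4 bits) = 0110. This is the CRC / FCS.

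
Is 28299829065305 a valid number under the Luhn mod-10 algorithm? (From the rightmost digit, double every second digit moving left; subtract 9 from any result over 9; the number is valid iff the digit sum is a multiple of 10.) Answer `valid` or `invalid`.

From the right, keep odd positions and double even positions (subtract 9 from any doubled value over 9):
  doubled (positions 2,4,...): 0 1 0 4 9 4 4 → sum 22
  kept (positions 1,3,...): 5 3 6 9 8 9 8 → sum 48
Total = 70.
70 mod 10 = 0, so the number is valid.

valid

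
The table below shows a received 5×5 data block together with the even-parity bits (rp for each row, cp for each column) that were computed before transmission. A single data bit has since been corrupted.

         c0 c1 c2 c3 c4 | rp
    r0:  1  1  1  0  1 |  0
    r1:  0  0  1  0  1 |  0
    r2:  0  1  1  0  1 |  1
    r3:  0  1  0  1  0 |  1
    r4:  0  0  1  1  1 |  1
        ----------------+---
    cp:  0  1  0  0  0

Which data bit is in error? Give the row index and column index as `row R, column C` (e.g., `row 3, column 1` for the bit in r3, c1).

Recompute each row's even parity and compare to rp:
  r0: data parity 0, sent rp 0 → ok
  r1: data parity 0, sent rp 0 → ok
  r2: data parity 1, sent rp 1 → ok
  r3: data parity 0, sent rp 1 → mismatch
  r4: data parity 1, sent rp 1 → ok
Recompute each column's even parity and compare to cp:
  c0: data parity 1, sent cp 0 → mismatch
  c1: data parity 1, sent cp 1 → ok
  c2: data parity 0, sent cp 0 → ok
  c3: data parity 0, sent cp 0 → ok
  c4: data parity 0, sent cp 0 → ok
Exactly one row (r3) and one column (c0) fail → the flipped bit is at their intersection.

row 3, column 0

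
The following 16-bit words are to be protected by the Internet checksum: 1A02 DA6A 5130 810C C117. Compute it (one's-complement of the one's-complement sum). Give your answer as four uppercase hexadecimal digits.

783E

One's-complement addition (fold any carry out of bit 15 back into bit 0):
  0x1A02 + 0xDA6A = 0x0F46C
  0xF46C + 0x5130 = 0x1459C → wrap carry → 0x459D
  0x459D + 0x810C = 0x0C6A9
  0xC6A9 + 0xC117 = 0x187C0 → wrap carry → 0x87C1
One's-complement sum = 0x87C1.
Checksum = ~0x87C1 & 0xFFFF = 0x783E.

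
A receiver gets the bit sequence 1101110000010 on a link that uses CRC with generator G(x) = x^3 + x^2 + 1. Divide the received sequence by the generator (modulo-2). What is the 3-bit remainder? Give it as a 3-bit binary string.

001

Modulo-2 division of 1101110000010 by 1101:
  pos 0: 1101 XOR 1101 = 0000
  pos 4: 1100 XOR 1101 = 0001
  pos 7: 1000 XOR 1101 = 0101
  pos 8: 1011 XOR 1101 = 0110
  pos 9: 1100 XOR 1101 = 0001
Remainder = 001 (nonzero — an error is detected).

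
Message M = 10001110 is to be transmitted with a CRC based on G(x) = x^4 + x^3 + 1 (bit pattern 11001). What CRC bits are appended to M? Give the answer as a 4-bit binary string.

1110

Append 4 zeros: 100011100000. Divide by 11001 (XOR where the leading bit is 1):
  pos 0: 10001 XOR 11001 = 01000
  pos 1: 10001 XOR 11001 = 01000
  pos 2: 10001 XOR 11001 = 01000
  pos 3: 10000 XOR 11001 = 01001
  pos 4: 10010 XOR 11001 = 01011
  pos 5: 10110 XOR 11001 = 01111
  pos 6: 11110 XOR 11001 = 00111
Remainder (last 4 bits) = 1110. This is the CRC / FCS.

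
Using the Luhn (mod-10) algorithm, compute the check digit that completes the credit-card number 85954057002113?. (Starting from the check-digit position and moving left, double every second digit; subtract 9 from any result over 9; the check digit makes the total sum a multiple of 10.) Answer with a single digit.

6

Partial digits right→left: 3 1 1 2 0 0 7 5 0 4 5 9 5 8
Double every second digit counting from the check-digit position (so the 1st, 3rd, 5th, ... of the partial from the right).
  doubled (with −9 where >9): 6 2 0 5 0 1 1 → sum 15
  kept as-is: 1 2 0 5 4 9 8 → sum 29
Total = 15 + 29 = 44.
Check digit = (10 − (44 mod 10)) mod 10 = 6.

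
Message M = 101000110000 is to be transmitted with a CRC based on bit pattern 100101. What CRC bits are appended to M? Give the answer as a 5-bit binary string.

Append 5 zeros: 10100011000000000. Divide by 100101 (XOR where the leading bit is 1):
  pos 0: 101000 XOR 100101 = 001101
  pos 2: 110111 XOR 100101 = 010010
  pos 3: 100100 XOR 100101 = 000001
  pos 8: 100000 XOR 100101 = 000101
  pos 11: 101000 XOR 100101 = 001101
Remainder (last 5 bits) = 01101. This is the CRC / FCS.

01101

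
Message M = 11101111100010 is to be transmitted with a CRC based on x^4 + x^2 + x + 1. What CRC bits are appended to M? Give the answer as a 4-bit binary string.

1110

Append 4 zeros: 111011111000100000. Divide by 10111 (XOR where the leading bit is 1):
  pos 0: 11101 XOR 10111 = 01010
  pos 1: 10101 XOR 10111 = 00010
  pos 4: 10111 XOR 10111 = 00000
  pos 12: 10000 XOR 10111 = 00111
Remainder (last 4 bits) = 1110. This is the CRC / FCS.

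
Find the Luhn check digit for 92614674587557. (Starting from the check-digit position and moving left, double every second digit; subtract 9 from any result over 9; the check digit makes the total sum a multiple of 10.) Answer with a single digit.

Partial digits right→left: 7 5 5 7 8 5 4 7 6 4 1 6 2 9
Double every second digit counting from the check-digit position (so the 1st, 3rd, 5th, ... of the partial from the right).
  doubled (with −9 where >9): 5 1 7 8 3 2 4 → sum 30
  kept as-is: 5 7 5 7 4 6 9 → sum 43
Total = 30 + 43 = 73.
Check digit = (10 − (73 mod 10)) mod 10 = 7.

7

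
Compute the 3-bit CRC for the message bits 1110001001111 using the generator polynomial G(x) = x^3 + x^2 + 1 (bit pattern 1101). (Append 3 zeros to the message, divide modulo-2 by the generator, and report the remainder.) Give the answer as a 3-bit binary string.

Append 3 zeros: 1110001001111000. Divide by 1101 (XOR where the leading bit is 1):
  pos 0: 1110 XOR 1101 = 0011
  pos 2: 1100 XOR 1101 = 0001
  pos 5: 1100 XOR 1101 = 0001
  pos 8: 1111 XOR 1101 = 0010
  pos 10: 1010 XOR 1101 = 0111
  pos 11: 1110 XOR 1101 = 0011
Remainder (last 3 bits) = 110. This is the CRC / FCS.

110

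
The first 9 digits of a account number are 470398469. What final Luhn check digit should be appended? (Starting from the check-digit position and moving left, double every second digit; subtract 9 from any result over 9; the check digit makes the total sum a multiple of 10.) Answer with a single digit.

2

Partial digits right→left: 9 6 4 8 9 3 0 7 4
Double every second digit counting from the check-digit position (so the 1st, 3rd, 5th, ... of the partial from the right).
  doubled (with −9 where >9): 9 8 9 0 8 → sum 34
  kept as-is: 6 8 3 7 → sum 24
Total = 34 + 24 = 58.
Check digit = (10 − (58 mod 10)) mod 10 = 2.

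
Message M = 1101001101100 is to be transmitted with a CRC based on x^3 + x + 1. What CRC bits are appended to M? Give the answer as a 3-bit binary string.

000

Append 3 zeros: 1101001101100000. Divide by 1011 (XOR where the leading bit is 1):
  pos 0: 1101 XOR 1011 = 0110
  pos 1: 1100 XOR 1011 = 0111
  pos 2: 1110 XOR 1011 = 0101
  pos 3: 1011 XOR 1011 = 0000
  pos 7: 1011 XOR 1011 = 0000
Remainder (last 3 bits) = 000. This is the CRC / FCS.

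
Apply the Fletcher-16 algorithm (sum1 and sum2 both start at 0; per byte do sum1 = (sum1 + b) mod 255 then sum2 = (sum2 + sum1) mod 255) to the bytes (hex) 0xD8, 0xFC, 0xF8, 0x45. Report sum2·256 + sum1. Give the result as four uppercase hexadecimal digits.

9114

Running sums (mod 255):
  after byte 0 (0xD8): sum1=216, sum2=216
  after byte 1 (0xFC): sum1=213, sum2=174
  after byte 2 (0xF8): sum1=206, sum2=125
  after byte 3 (0x45): sum1=20, sum2=145
Checksum = sum2·256 + sum1 = 145·256 + 20 = 37140 = 0x9114.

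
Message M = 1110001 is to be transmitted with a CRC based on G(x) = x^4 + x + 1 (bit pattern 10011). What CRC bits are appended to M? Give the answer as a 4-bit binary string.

1011

Append 4 zeros: 11100010000. Divide by 10011 (XOR where the leading bit is 1):
  pos 0: 11100 XOR 10011 = 01111
  pos 1: 11110 XOR 10011 = 01101
  pos 2: 11011 XOR 10011 = 01000
  pos 3: 10000 XOR 10011 = 00011
  pos 6: 11000 XOR 10011 = 01011
Remainder (last 4 bits) = 1011. This is the CRC / FCS.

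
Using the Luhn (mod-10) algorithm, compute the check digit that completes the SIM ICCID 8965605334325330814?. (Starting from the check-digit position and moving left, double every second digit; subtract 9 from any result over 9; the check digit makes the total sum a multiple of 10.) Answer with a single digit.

Partial digits right→left: 4 1 8 0 3 3 5 2 3 4 3 3 5 0 6 5 6 9 8
Double every second digit counting from the check-digit position (so the 1st, 3rd, 5th, ... of the partial from the right).
  doubled (with −9 where >9): 8 7 6 1 6 6 1 3 3 7 → sum 48
  kept as-is: 1 0 3 2 4 3 0 5 9 → sum 27
Total = 48 + 27 = 75.
Check digit = (10 − (75 mod 10)) mod 10 = 5.

5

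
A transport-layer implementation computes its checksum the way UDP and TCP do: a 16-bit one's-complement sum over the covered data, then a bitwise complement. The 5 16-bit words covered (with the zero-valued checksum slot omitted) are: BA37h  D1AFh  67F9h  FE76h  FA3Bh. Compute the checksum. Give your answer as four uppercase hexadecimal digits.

136C

One's-complement addition (fold any carry out of bit 15 back into bit 0):
  0xBA37 + 0xD1AF = 0x18BE6 → wrap carry → 0x8BE7
  0x8BE7 + 0x67F9 = 0x0F3E0
  0xF3E0 + 0xFE76 = 0x1F256 → wrap carry → 0xF257
  0xF257 + 0xFA3B = 0x1EC92 → wrap carry → 0xEC93
One's-complement sum = 0xEC93.
Checksum = ~0xEC93 & 0xFFFF = 0x136C.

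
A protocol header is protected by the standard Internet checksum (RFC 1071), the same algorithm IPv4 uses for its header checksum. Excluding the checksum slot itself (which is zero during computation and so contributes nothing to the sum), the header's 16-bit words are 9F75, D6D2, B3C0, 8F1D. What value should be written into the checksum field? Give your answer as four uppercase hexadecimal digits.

One's-complement addition (fold any carry out of bit 15 back into bit 0):
  0x9F75 + 0xD6D2 = 0x17647 → wrap carry → 0x7648
  0x7648 + 0xB3C0 = 0x12A08 → wrap carry → 0x2A09
  0x2A09 + 0x8F1D = 0x0B926
One's-complement sum = 0xB926.
Checksum = ~0xB926 & 0xFFFF = 0x46D9.

46D9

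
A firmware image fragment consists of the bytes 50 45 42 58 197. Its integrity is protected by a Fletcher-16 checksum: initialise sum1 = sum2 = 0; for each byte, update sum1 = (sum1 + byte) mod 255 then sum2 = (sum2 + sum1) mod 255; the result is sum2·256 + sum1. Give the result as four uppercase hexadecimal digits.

Running sums (mod 255):
  after byte 0 (50): sum1=50, sum2=50
  after byte 1 (45): sum1=95, sum2=145
  after byte 2 (42): sum1=137, sum2=27
  after byte 3 (58): sum1=195, sum2=222
  after byte 4 (197): sum1=137, sum2=104
Checksum = sum2·256 + sum1 = 104·256 + 137 = 26761 = 0x6889.

6889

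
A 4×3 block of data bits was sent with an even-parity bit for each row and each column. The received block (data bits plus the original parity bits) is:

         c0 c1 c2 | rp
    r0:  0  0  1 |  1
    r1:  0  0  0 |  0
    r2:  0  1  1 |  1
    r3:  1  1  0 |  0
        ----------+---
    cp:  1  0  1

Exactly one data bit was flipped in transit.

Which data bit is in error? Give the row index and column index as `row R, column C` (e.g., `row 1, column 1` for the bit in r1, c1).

Recompute each row's even parity and compare to rp:
  r0: data parity 1, sent rp 1 → ok
  r1: data parity 0, sent rp 0 → ok
  r2: data parity 0, sent rp 1 → mismatch
  r3: data parity 0, sent rp 0 → ok
Recompute each column's even parity and compare to cp:
  c0: data parity 1, sent cp 1 → ok
  c1: data parity 0, sent cp 0 → ok
  c2: data parity 0, sent cp 1 → mismatch
Exactly one row (r2) and one column (c2) fail → the flipped bit is at their intersection.

row 2, column 2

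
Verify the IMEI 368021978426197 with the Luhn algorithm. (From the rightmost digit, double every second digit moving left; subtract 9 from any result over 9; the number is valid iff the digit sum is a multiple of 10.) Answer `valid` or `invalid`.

valid

From the right, keep odd positions and double even positions (subtract 9 from any doubled value over 9):
  doubled (positions 2,4,...): 9 3 8 5 2 0 3 → sum 30
  kept (positions 1,3,...): 7 1 2 8 9 2 8 3 → sum 40
Total = 70.
70 mod 10 = 0, so the number is valid.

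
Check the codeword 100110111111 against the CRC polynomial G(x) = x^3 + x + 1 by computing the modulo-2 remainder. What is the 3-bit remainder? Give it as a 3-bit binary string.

000

Modulo-2 division of 100110111111 by 1011:
  pos 0: 1001 XOR 1011 = 0010
  pos 2: 1010 XOR 1011 = 0001
  pos 5: 1111 XOR 1011 = 0100
  pos 6: 1001 XOR 1011 = 0010
  pos 8: 1011 XOR 1011 = 0000
Remainder = 000 (zero — the frame passes the CRC check).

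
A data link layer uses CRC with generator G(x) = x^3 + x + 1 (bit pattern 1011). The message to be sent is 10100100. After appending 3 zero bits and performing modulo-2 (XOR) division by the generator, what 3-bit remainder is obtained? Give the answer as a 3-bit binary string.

Append 3 zeros: 10100100000. Divide by 1011 (XOR where the leading bit is 1):
  pos 0: 1010 XOR 1011 = 0001
  pos 3: 1010 XOR 1011 = 0001
  pos 6: 1000 XOR 1011 = 0011
Remainder (last 3 bits) = 110. This is the CRC / FCS.

110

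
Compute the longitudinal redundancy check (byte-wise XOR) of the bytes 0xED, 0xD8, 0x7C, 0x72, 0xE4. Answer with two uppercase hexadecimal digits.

DF

XOR the bytes together:
  start with 0xED
  0xED ⊕ 0xD8 = 0x35
  0x35 ⊕ 0x7C = 0x49
  0x49 ⊕ 0x72 = 0x3B
  0x3B ⊕ 0xE4 = 0xDF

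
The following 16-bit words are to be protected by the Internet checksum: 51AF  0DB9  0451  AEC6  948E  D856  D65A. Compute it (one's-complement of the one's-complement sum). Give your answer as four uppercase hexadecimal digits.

One's-complement addition (fold any carry out of bit 15 back into bit 0):
  0x51AF + 0x0DB9 = 0x05F68
  0x5F68 + 0x0451 = 0x063B9
  0x63B9 + 0xAEC6 = 0x1127F → wrap carry → 0x1280
  0x1280 + 0x948E = 0x0A70E
  0xA70E + 0xD856 = 0x17F64 → wrap carry → 0x7F65
  0x7F65 + 0xD65A = 0x155BF → wrap carry → 0x55C0
One's-complement sum = 0x55C0.
Checksum = ~0x55C0 & 0xFFFF = 0xAA3F.

AA3F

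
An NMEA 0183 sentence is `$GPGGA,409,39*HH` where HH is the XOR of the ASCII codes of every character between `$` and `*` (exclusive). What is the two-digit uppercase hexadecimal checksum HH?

XOR the ASCII codes of the payload characters:
  'G' = 0x47 → acc = 0x47
  'P' = 0x50 → acc = 0x17
  'G' = 0x47 → acc = 0x50
  'G' = 0x47 → acc = 0x17
  'A' = 0x41 → acc = 0x56
  ',' = 0x2C → acc = 0x7A
  '4' = 0x34 → acc = 0x4E
  '0' = 0x30 → acc = 0x7E
  '9' = 0x39 → acc = 0x47
  ',' = 0x2C → acc = 0x6B
  '3' = 0x33 → acc = 0x58
  '9' = 0x39 → acc = 0x61
Checksum = 0x61.

61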